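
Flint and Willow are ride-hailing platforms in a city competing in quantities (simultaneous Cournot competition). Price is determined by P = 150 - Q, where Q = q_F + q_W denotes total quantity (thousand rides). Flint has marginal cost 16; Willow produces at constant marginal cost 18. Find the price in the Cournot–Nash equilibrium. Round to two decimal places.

61.33

Flint's profit: π_F = (150 - Q)q_F - (16q_F). Setting ∂π_F/∂q_F = 0: 134 - 2q_F - (q_W) = 0.
Willow's first-order condition: 132 - 2q_W - (q_F) = 0.
Best responses: q_F = (134 - q_W)/2, q_W = (132 - q_F)/2.
Substituting one into the other gives q_F = 136/3 and q_W = 130/3.
Total output Q = 266/3, so price P = 150 - 266/3 = 184/3.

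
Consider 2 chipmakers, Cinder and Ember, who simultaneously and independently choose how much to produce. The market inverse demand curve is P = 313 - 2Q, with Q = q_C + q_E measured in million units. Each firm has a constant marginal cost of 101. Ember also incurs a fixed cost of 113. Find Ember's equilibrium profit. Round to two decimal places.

Each firm earns π_i = (313 - 2Q)q_i - 101q_i.
Setting ∂π_i/∂q_i = 0 with rivals' quantities fixed: 212 - 4q_i - 2q_j = 0.
With identical firms every q_j equals q_i, so q_j = q_i and 212 = 6q_i, giving q_i = 106/3.
Price P = 313 - 2·(212/3) = 515/3.
Ember's profit: (515/3 - 101)·(106/3) - 113 = 2383.8889.

2383.89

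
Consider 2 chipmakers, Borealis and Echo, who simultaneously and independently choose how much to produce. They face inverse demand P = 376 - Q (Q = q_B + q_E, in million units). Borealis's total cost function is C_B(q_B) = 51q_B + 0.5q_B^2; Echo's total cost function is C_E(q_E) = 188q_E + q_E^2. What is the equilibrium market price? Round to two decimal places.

253.18

Borealis's profit: π_B = (376 - Q)q_B - (51q_B + (1/2)q_B²). Setting ∂π_B/∂q_B = 0: 325 - 3q_B - (q_E) = 0.
Echo's first-order condition: 188 - 4q_E - (q_B) = 0.
Best responses: q_B = (325 - q_E)/3, q_E = (188 - q_B)/4.
Solving the pair: q_B = 1112/11, q_E = 239/11.
Total output Q = 1351/11, so price P = 376 - 1351/11 = 253.1818.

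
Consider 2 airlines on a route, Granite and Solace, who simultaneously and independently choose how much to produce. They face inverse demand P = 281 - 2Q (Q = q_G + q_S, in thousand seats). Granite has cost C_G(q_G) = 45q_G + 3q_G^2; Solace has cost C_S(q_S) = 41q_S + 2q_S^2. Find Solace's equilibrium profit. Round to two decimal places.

2574.23

Granite's profit: π_G = (281 - 2Q)q_G - (45q_G + 3q_G²). Setting ∂π_G/∂q_G = 0: 236 - 10q_G - 2(q_S) = 0.
Solace's first-order condition: 240 - 8q_S - 2(q_G) = 0.
So q_G = (236 - 2q_S)/10 and q_S = (240 - 2q_G)/8.
Substituting one into the other gives q_G = 352/19 and q_S = 482/19.
Price P = 281 - 2·(834/19) = 193.2105.
Solace's profit: 193.2105·(482/19) - 41·(482/19) - 2(482/19)² = 2574.2271.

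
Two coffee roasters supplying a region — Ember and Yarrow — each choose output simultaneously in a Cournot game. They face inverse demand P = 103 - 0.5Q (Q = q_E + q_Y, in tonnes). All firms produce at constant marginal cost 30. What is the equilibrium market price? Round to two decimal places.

54.33

Each firm earns π_i = (103 - 0.5Q)q_i - 30q_i.
Setting ∂π_i/∂q_i = 0 with rivals' quantities fixed: 73 - q_i - (1/2)q_j = 0.
With identical firms every q_j equals q_i, so q_j = q_i and 73 = (3/2)q_i, giving q_i = 146/3.
Total output Q = 292/3, so price P = 103 - (1/2)·(292/3) = 163/3.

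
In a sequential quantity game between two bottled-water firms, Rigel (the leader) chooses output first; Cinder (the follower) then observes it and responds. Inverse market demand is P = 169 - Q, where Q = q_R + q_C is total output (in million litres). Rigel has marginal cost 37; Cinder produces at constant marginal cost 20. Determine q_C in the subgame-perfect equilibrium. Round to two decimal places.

45.75

Solve by backward induction. Given q_R, the follower Cinder maximises π_C = (169 - q_R - q_C)q_C - 20q_C.
Setting the follower's marginal profit to zero, 149 - q_R - 2q_C = 0, i.e. q_C = (149 - q_R)/2.
The leader anticipates this reaction. Substituting into P = 169 - Q gives P = 189/2 - (1/2)q_R, so π_R = (189/2 - (1/2)q_R)q_R - 37q_R.
Maximising: ∂π_R/∂q_R = 115/2 - q_R = 0, giving q_R = 115/2.
Then q_C = (149 - 115/2)/2 = 183/4.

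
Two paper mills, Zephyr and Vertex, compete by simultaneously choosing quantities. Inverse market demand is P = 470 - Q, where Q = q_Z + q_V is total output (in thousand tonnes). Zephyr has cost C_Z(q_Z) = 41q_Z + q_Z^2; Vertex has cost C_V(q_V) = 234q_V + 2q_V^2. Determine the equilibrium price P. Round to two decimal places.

Zephyr's profit: π_Z = (470 - Q)q_Z - (41q_Z + q_Z²). Setting ∂π_Z/∂q_Z = 0: 429 - 4q_Z - (q_V) = 0.
Vertex's first-order condition: 236 - 6q_V - (q_Z) = 0.
So q_Z = (429 - q_V)/4 and q_V = (236 - q_Z)/6.
Solving the pair: q_Z = 101.6522, q_V = 515/23.
Total output Q = 124.0435, so price P = 470 - 124.0435 = 345.9565.

345.96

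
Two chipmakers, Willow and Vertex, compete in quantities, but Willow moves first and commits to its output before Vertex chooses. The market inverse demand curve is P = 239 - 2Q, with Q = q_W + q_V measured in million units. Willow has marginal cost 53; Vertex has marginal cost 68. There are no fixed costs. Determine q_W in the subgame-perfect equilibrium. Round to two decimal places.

50.25

The follower Vertex best-responds to any q_W: π_V = (239 - 2Q)q_V - 68q_V.
Setting the follower's marginal profit to zero, 171 - 2q_W - 4q_V = 0, i.e. q_V = (171 - 2q_W)/4.
Willow substitutes q_V(q_W) into its own profit: π_W = q_W(239 - 2q_W - (171 - 2q_W)/2) - 53q_W = (307/2 - q_W)q_W - 53q_W.
Maximising: ∂π_W/∂q_W = 201/2 - 2q_W = 0, giving q_W = 201/4.
Then q_V = (171 - 2·(201/4))/4 = 141/8.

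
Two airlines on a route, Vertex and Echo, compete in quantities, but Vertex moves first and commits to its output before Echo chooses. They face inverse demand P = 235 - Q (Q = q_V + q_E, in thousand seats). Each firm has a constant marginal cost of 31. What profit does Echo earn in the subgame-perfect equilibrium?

2601

The follower Echo best-responds to any q_V: π_E = (235 - Q)q_E - 31q_E.
Setting the follower's marginal profit to zero, 204 - q_V - 2q_E = 0, i.e. q_E = (204 - q_V)/2.
Vertex substitutes q_E(q_V) into its own profit: π_V = q_V(235 - q_V - (204 - q_V)/2) - 31q_V = (133 - (1/2)q_V)q_V - 31q_V.
Maximising: ∂π_V/∂q_V = 102 - q_V = 0, giving q_V = 102.
Then q_E = (204 - 102)/2 = 51.
Price P = 235 - 153 = 82.
Echo's profit: (82 - 31)·51 = 2601.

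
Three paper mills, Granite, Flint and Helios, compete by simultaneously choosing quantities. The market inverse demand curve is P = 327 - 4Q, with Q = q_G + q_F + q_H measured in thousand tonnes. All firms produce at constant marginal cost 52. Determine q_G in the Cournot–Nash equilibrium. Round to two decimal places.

Each firm earns π_i = (327 - 4Q)q_i - 52q_i.
First-order condition (treating rivals' output as given): 275 - 8q_i - 4·Σ_{j≠i} q_j = 0.
With identical firms every q_j equals q_i, so Σ_{j≠i} q_j = 2q_i and 275 = 16q_i, giving q_i = 275/16.

17.19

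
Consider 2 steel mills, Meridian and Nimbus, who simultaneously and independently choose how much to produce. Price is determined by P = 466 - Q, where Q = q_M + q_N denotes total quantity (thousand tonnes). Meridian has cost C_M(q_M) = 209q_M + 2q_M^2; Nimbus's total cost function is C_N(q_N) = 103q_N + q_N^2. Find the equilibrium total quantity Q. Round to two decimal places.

Meridian's profit: π_M = (466 - Q)q_M - (209q_M + 2q_M²). Setting ∂π_M/∂q_M = 0: 257 - 6q_M - (q_N) = 0.
Nimbus's profit: π_N = (466 - Q)q_N - (103q_N + q_N²). Setting ∂π_N/∂q_N = 0: 363 - 4q_N - (q_M) = 0.
Best responses: q_M = (257 - q_N)/6, q_N = (363 - q_M)/4.
Solving the pair: q_M = 665/23, q_N = 1921/23.
Total output Q = 665/23 + 1921/23 = 112.4348.

112.43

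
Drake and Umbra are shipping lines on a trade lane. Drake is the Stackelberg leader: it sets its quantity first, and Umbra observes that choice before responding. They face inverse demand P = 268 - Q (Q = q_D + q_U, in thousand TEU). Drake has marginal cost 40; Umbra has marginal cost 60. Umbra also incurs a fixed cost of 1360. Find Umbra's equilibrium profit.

Solve by backward induction. Given q_D, the follower Umbra maximises π_U = (268 - q_D - q_U)q_U - 60q_U.
∂π_U/∂q_U = 208 - q_D - 2q_U = 0 gives the reaction function q_U = (208 - q_D)/2.
Drake substitutes q_U(q_D) into its own profit: π_D = q_D(268 - q_D - (208 - q_D)/2) - 40q_D = (164 - (1/2)q_D)q_D - 40q_D.
Maximising: ∂π_D/∂q_D = 124 - q_D = 0, giving q_D = 124.
Then q_U = (208 - 124)/2 = 42.
Price P = 268 - 166 = 102.
Umbra's profit: (102 - 60)·42 - 1360 = 404.

404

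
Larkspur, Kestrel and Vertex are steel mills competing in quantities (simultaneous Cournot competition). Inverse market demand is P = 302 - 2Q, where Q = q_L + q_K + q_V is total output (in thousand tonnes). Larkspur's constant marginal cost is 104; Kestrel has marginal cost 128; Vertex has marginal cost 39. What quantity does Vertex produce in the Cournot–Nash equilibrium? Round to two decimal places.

52.13

Larkspur's profit: π_L = (302 - 2Q)q_L - (104q_L). Setting ∂π_L/∂q_L = 0: 198 - 4q_L - 2(q_K + q_V) = 0.
Kestrel's profit: π_K = (302 - 2Q)q_K - (128q_K). Setting ∂π_K/∂q_K = 0: 174 - 4q_K - 2(q_L + q_V) = 0.
Vertex's first-order condition: 263 - 4q_V - 2(q_L + q_K) = 0.
Summing all 3 equations gives 635 − 8Q = 0, hence Q = 635/8.
Back-substituting: q_L = (198 − 635/4)/2 = 157/8, q_K = (174 − 635/4)/2 = 61/8, q_V = (263 − 635/4)/2 = 417/8.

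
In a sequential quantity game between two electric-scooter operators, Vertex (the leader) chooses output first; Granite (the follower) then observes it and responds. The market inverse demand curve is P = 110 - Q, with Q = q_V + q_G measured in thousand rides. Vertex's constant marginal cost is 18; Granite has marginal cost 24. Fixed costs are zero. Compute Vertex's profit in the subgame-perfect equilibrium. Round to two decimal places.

1200.50

The follower Granite best-responds to any q_V: π_G = (110 - Q)q_G - 24q_G.
∂π_G/∂q_G = 86 - q_V - 2q_G = 0 gives the reaction function q_G = (86 - q_V)/2.
The leader anticipates this reaction. Substituting into P = 110 - Q gives P = 67 - (1/2)q_V, so π_V = (67 - (1/2)q_V)q_V - 18q_V.
The leader's first-order condition 49 - q_V = 0 yields q_V = 49.
Then q_G = (86 - 49)/2 = 37/2.
Price P = 110 - 135/2 = 85/2.
Vertex's profit: (85/2 - 18)·49 = 1200.5000.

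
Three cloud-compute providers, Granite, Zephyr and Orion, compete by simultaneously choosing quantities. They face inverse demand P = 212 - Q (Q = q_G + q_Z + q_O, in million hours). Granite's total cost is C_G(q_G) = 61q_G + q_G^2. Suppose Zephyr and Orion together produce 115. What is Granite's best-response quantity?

9

With rivals' combined output fixed at 115, Granite's profit is π_G = (212 - 115 - q_G)q_G - (61q_G + q_G²) = (97 - q_G)q_G - (61q_G + q_G²).
∂π_G/∂q_G = 36 - 4q_G = 0, so q_G = 9.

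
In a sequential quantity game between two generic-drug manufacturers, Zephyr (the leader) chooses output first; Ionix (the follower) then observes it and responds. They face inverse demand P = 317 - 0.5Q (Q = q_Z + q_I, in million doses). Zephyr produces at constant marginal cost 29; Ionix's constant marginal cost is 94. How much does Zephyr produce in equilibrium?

353

Solve by backward induction. Given q_Z, the follower Ionix maximises π_I = (317 - (1/2)q_Z - (1/2)q_I)q_I - 94q_I.
∂π_I/∂q_I = 223 - (1/2)q_Z - q_I = 0 gives the reaction function q_I = (223 - (1/2)q_Z).
Zephyr substitutes q_I(q_Z) into its own profit: π_Z = q_Z(317 - (1/2)q_Z - (223 - (1/2)q_Z)/2) - 29q_Z = (411/2 - (1/4)q_Z)q_Z - 29q_Z.
Maximising: ∂π_Z/∂q_Z = 353/2 - (1/2)q_Z = 0, giving q_Z = 353.
Then q_I = (223 - (1/2)·353) = 93/2.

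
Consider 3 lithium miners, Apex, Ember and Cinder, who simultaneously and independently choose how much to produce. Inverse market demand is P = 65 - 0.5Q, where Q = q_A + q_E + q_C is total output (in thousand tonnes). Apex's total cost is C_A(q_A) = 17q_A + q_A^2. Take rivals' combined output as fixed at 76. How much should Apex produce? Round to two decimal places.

3.33

With rivals' combined output fixed at 76, Apex's profit is π_A = (65 - (1/2)·76 - (1/2)q_A)q_A - (17q_A + q_A²) = (27 - (1/2)q_A)q_A - (17q_A + q_A²).
∂π_A/∂q_A = 10 - 3q_A = 0, so q_A = 10/3.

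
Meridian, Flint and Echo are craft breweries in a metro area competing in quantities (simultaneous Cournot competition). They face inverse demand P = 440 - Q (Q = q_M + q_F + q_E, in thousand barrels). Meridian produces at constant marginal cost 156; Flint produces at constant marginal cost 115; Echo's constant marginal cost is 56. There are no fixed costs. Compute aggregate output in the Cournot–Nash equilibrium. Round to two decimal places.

248.25

Meridian's profit: π_M = (440 - Q)q_M - (156q_M). Setting ∂π_M/∂q_M = 0: 284 - 2q_M - (q_F + q_E) = 0.
Flint's first-order condition: 325 - 2q_F - (q_M + q_E) = 0.
Echo's first-order condition: 384 - 2q_E - (q_M + q_F) = 0.
Adding the 3 conditions: 993 − 2Q − 2Q = 0, i.e. Q = 993/4.
Back-substituting: q_M = (284 − 993/4) = 143/4, q_F = (325 − 993/4) = 307/4, q_E = (384 − 993/4) = 543/4.
Total output Q = 143/4 + 307/4 + 543/4 = 993/4.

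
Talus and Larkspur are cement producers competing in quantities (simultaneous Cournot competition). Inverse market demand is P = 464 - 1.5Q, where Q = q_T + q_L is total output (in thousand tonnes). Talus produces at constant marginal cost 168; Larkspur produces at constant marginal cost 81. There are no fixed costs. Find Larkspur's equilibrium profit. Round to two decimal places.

16362.96

Talus's profit: π_T = (464 - 1.5Q)q_T - (168q_T). Setting ∂π_T/∂q_T = 0: 296 - 3q_T - (3/2)(q_L) = 0.
Larkspur's first-order condition: 383 - 3q_L - (3/2)(q_T) = 0.
Rearranging gives the reaction functions q_T = (296 - (3/2)q_L)/3 and q_L = (383 - (3/2)q_T)/3.
Substituting one into the other gives q_T = 418/9 and q_L = 940/9.
Price P = 464 - (3/2)·(1358/9) = 713/3.
Larkspur's profit: (713/3 - 81)·(940/9) = 16362.9630.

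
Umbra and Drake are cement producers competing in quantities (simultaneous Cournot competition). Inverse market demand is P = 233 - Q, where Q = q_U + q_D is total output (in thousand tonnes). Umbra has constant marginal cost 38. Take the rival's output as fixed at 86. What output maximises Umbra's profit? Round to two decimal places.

54.50

With the rival's output fixed at 86, Umbra's profit is π_U = (233 - 86 - q_U)q_U - (38q_U) = (147 - q_U)q_U - (38q_U).
∂π_U/∂q_U = 109 - 2q_U = 0, so q_U = 109/2.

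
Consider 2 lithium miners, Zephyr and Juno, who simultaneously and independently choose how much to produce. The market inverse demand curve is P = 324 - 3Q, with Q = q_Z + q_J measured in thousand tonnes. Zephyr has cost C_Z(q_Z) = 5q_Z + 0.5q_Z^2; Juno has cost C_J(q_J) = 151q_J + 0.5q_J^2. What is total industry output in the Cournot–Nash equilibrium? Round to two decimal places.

49.20

Zephyr's profit: π_Z = (324 - 3Q)q_Z - (5q_Z + (1/2)q_Z²). Setting ∂π_Z/∂q_Z = 0: 319 - 7q_Z - 3(q_J) = 0.
Juno's first-order condition: 173 - 7q_J - 3(q_Z) = 0.
Best responses: q_Z = (319 - 3q_J)/7, q_J = (173 - 3q_Z)/7.
Solving the pair: q_Z = 857/20, q_J = 127/20.
Total output Q = 857/20 + 127/20 = 246/5.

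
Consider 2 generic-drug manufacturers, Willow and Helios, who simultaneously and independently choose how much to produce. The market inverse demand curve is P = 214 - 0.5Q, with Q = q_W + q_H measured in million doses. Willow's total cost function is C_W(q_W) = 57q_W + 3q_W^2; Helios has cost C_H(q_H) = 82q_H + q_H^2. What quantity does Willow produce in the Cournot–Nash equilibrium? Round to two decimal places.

19.52

Willow's profit: π_W = (214 - 0.5Q)q_W - (57q_W + 3q_W²). Setting ∂π_W/∂q_W = 0: 157 - 7q_W - (1/2)(q_H) = 0.
Helios's first-order condition: 132 - 3q_H - (1/2)(q_W) = 0.
Best responses: q_W = (157 - (1/2)q_H)/7, q_H = (132 - (1/2)q_W)/3.
Solving the pair: q_W = 1620/83, q_H = 40.7470.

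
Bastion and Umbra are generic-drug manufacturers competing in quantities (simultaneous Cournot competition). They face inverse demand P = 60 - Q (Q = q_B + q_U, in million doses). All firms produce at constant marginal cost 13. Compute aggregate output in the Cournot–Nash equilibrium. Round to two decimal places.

31.33

Each firm earns π_i = (60 - Q)q_i - 13q_i.
First-order condition (treating rivals' output as given): 47 - 2q_i - q_j = 0.
By symmetry each firm produces the same amount; substituting q_j = q_i yields q_i = 47/3.
Total output Q = 47/3 + 47/3 = 94/3.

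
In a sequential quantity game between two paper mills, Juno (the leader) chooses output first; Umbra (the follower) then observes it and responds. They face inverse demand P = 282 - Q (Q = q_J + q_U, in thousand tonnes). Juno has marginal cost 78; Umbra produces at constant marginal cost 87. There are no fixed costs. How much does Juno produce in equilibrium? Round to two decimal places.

Solve by backward induction. Given q_J, the follower Umbra maximises π_U = (282 - q_J - q_U)q_U - 87q_U.
∂π_U/∂q_U = 195 - q_J - 2q_U = 0 gives the reaction function q_U = (195 - q_J)/2.
The leader anticipates this reaction. Substituting into P = 282 - Q gives P = 369/2 - (1/2)q_J, so π_J = (369/2 - (1/2)q_J)q_J - 78q_J.
The leader's first-order condition 213/2 - q_J = 0 yields q_J = 213/2.
Then q_U = (195 - 213/2)/2 = 177/4.

106.50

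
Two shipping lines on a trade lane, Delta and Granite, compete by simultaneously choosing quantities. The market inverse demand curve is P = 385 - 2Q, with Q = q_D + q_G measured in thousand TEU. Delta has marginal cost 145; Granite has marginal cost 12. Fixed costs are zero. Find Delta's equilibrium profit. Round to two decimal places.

Delta's profit: π_D = (385 - 2Q)q_D - (145q_D). Setting ∂π_D/∂q_D = 0: 240 - 4q_D - 2(q_G) = 0.
Granite's profit: π_G = (385 - 2Q)q_G - (12q_G). Setting ∂π_G/∂q_G = 0: 373 - 4q_G - 2(q_D) = 0.
So q_D = (240 - 2q_G)/4 and q_G = (373 - 2q_D)/4.
Solving the pair: q_D = 107/6, q_G = 253/3.
Price P = 385 - 2·(613/6) = 542/3.
Delta's profit: (542/3 - 145)·(107/6) = 636.0556.

636.06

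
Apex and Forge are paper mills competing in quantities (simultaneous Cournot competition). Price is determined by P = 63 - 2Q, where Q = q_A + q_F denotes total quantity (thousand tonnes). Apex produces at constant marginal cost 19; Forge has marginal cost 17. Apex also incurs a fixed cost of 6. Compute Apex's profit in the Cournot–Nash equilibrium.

92

Apex's profit: π_A = (63 - 2Q)q_A - (19q_A). Setting ∂π_A/∂q_A = 0: 44 - 4q_A - 2(q_F) = 0.
Forge's first-order condition: 46 - 4q_F - 2(q_A) = 0.
Best responses: q_A = (44 - 2q_F)/4, q_F = (46 - 2q_A)/4.
Substituting one into the other gives q_A = 7 and q_F = 8.
Price P = 63 - 2·15 = 33.
Apex's profit: (33 - 19)·7 - 6 = 92.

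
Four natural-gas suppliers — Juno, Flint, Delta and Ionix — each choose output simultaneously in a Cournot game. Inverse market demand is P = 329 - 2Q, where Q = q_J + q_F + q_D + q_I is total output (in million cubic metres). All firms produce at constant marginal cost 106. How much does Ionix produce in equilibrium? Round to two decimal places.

22.30

A representative firm's profit is π_i = q_i(329 - 2Q) - 106q_i.
Setting ∂π_i/∂q_i = 0 with rivals' quantities fixed: 223 - 4q_i - 2·Σ_{j≠i} q_j = 0.
By symmetry each firm produces the same amount; substituting Σ_{j≠i} q_j = 3q_i yields q_i = 223/10.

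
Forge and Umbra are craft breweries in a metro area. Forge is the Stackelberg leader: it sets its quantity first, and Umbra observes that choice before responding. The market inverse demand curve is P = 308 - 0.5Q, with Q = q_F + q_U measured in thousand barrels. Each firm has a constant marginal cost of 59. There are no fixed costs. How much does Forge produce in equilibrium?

The follower Umbra best-responds to any q_F: π_U = (308 - 0.5Q)q_U - 59q_U.
Setting the follower's marginal profit to zero, 249 - (1/2)q_F - q_U = 0, i.e. q_U = (249 - (1/2)q_F).
Forge substitutes q_U(q_F) into its own profit: π_F = q_F(308 - (1/2)q_F - (249 - (1/2)q_F)/2) - 59q_F = (367/2 - (1/4)q_F)q_F - 59q_F.
Leader FOC: 249/2 - (1/2)q_F = 0, so q_F = 249.
Then q_U = (249 - (1/2)·249) = 249/2.

249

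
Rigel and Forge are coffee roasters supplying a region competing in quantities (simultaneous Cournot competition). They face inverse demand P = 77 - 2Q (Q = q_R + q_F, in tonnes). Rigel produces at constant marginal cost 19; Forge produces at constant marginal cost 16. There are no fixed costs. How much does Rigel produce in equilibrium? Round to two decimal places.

Rigel's profit: π_R = (77 - 2Q)q_R - (19q_R). Setting ∂π_R/∂q_R = 0: 58 - 4q_R - 2(q_F) = 0.
Forge's profit: π_F = (77 - 2Q)q_F - (16q_F). Setting ∂π_F/∂q_F = 0: 61 - 4q_F - 2(q_R) = 0.
Rearranging gives the reaction functions q_R = (58 - 2q_F)/4 and q_F = (61 - 2q_R)/4.
Substituting one into the other gives q_R = 55/6 and q_F = 32/3.

9.17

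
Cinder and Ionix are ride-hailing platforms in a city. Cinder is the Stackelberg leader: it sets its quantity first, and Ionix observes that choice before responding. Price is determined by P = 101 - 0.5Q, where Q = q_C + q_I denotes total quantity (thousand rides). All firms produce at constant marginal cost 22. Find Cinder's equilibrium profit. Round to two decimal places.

1560.25

Solve by backward induction. Given q_C, the follower Ionix maximises π_I = (101 - (1/2)q_C - (1/2)q_I)q_I - 22q_I.
∂π_I/∂q_I = 79 - (1/2)q_C - q_I = 0 gives the reaction function q_I = (79 - (1/2)q_C).
Cinder substitutes q_I(q_C) into its own profit: π_C = q_C(101 - (1/2)q_C - (79 - (1/2)q_C)/2) - 22q_C = (123/2 - (1/4)q_C)q_C - 22q_C.
Maximising: ∂π_C/∂q_C = 79/2 - (1/2)q_C = 0, giving q_C = 79.
Then q_I = (79 - (1/2)·79) = 79/2.
Price P = 101 - (1/2)·(237/2) = 167/4.
Cinder's profit: (167/4 - 22)·79 = 1560.2500.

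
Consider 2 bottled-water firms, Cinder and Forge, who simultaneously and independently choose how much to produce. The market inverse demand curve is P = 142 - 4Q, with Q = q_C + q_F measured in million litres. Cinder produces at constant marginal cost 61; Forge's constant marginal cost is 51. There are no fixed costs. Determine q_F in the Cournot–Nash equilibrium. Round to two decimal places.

8.42

Cinder's profit: π_C = (142 - 4Q)q_C - (61q_C). Setting ∂π_C/∂q_C = 0: 81 - 8q_C - 4(q_F) = 0.
Forge's first-order condition: 91 - 8q_F - 4(q_C) = 0.
Best responses: q_C = (81 - 4q_F)/8, q_F = (91 - 4q_C)/8.
Substituting one into the other gives q_C = 71/12 and q_F = 101/12.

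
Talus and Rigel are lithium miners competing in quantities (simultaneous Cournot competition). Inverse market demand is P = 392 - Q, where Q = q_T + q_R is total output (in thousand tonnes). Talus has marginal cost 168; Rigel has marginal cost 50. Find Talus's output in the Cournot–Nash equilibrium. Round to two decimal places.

Talus's profit: π_T = (392 - Q)q_T - (168q_T). Setting ∂π_T/∂q_T = 0: 224 - 2q_T - (q_R) = 0.
Rigel's profit: π_R = (392 - Q)q_R - (50q_R). Setting ∂π_R/∂q_R = 0: 342 - 2q_R - (q_T) = 0.
So q_T = (224 - q_R)/2 and q_R = (342 - q_T)/2.
Solving the pair: q_T = 106/3, q_R = 460/3.

35.33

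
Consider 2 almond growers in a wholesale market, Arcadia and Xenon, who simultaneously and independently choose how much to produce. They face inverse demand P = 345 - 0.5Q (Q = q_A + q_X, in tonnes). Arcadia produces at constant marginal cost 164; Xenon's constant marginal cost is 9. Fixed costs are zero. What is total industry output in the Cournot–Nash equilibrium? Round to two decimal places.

344.67

Arcadia's profit: π_A = (345 - 0.5Q)q_A - (164q_A). Setting ∂π_A/∂q_A = 0: 181 - q_A - (1/2)(q_X) = 0.
Xenon's profit: π_X = (345 - 0.5Q)q_X - (9q_X). Setting ∂π_X/∂q_X = 0: 336 - q_X - (1/2)(q_A) = 0.
So q_A = (181 - (1/2)q_X) and q_X = (336 - (1/2)q_A).
Solving the pair: q_A = 52/3, q_X = 982/3.
Total output Q = 52/3 + 982/3 = 1034/3.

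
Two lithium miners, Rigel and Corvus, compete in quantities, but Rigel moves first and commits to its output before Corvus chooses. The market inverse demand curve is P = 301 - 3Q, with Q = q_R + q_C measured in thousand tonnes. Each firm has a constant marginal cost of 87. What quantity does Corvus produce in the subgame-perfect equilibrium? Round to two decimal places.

17.83

Solve by backward induction. Given q_R, the follower Corvus maximises π_C = (301 - 3q_R - 3q_C)q_C - 87q_C.
Setting the follower's marginal profit to zero, 214 - 3q_R - 6q_C = 0, i.e. q_C = (214 - 3q_R)/6.
Rigel substitutes q_C(q_R) into its own profit: π_R = q_R(301 - 3q_R - (214 - 3q_R)/2) - 87q_R = (194 - (3/2)q_R)q_R - 87q_R.
Leader FOC: 107 - 3q_R = 0, so q_R = 107/3.
Then q_C = (214 - 3·(107/3))/6 = 107/6.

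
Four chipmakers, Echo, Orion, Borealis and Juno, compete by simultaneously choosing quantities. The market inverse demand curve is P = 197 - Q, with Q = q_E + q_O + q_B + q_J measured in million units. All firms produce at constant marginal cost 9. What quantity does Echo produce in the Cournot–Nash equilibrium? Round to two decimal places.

A representative firm's profit is π_i = q_i(197 - Q) - 9q_i.
Setting ∂π_i/∂q_i = 0 with rivals' quantities fixed: 188 - 2q_i - Σ_{j≠i} q_j = 0.
By symmetry each firm produces the same amount; substituting Σ_{j≠i} q_j = 3q_i yields q_i = 188/5.

37.60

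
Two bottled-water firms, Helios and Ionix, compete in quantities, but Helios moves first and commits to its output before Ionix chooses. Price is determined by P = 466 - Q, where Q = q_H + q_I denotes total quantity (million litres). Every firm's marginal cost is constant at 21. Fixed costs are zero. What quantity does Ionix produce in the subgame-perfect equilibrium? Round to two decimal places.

111.25

The follower Ionix best-responds to any q_H: π_I = (466 - Q)q_I - 21q_I.
Setting the follower's marginal profit to zero, 445 - q_H - 2q_I = 0, i.e. q_I = (445 - q_H)/2.
Helios substitutes q_I(q_H) into its own profit: π_H = q_H(466 - q_H - (445 - q_H)/2) - 21q_H = (487/2 - (1/2)q_H)q_H - 21q_H.
Leader FOC: 445/2 - q_H = 0, so q_H = 445/2.
Then q_I = (445 - 445/2)/2 = 445/4.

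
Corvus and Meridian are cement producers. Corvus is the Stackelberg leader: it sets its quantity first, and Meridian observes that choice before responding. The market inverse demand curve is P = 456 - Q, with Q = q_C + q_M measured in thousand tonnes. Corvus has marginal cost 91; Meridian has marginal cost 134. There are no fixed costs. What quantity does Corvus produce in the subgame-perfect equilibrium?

The follower Meridian best-responds to any q_C: π_M = (456 - Q)q_M - 134q_M.
Setting the follower's marginal profit to zero, 322 - q_C - 2q_M = 0, i.e. q_M = (322 - q_C)/2.
The leader anticipates this reaction. Substituting into P = 456 - Q gives P = 295 - (1/2)q_C, so π_C = (295 - (1/2)q_C)q_C - 91q_C.
Leader FOC: 204 - q_C = 0, so q_C = 204.
Then q_M = (322 - 204)/2 = 59.

204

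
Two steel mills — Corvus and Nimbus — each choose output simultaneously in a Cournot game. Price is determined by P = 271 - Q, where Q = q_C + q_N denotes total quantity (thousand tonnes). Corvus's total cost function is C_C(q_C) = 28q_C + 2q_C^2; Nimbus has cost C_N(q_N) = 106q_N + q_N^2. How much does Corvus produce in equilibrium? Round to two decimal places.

Corvus's profit: π_C = (271 - Q)q_C - (28q_C + 2q_C²). Setting ∂π_C/∂q_C = 0: 243 - 6q_C - (q_N) = 0.
Nimbus's profit: π_N = (271 - Q)q_N - (106q_N + q_N²). Setting ∂π_N/∂q_N = 0: 165 - 4q_N - (q_C) = 0.
Best responses: q_C = (243 - q_N)/6, q_N = (165 - q_C)/4.
Substituting one into the other gives q_C = 807/23 and q_N = 747/23.

35.09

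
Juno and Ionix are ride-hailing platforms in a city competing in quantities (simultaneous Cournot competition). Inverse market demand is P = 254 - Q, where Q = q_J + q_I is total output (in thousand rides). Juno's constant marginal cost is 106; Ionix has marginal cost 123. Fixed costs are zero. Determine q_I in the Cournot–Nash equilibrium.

Juno's profit: π_J = (254 - Q)q_J - (106q_J). Setting ∂π_J/∂q_J = 0: 148 - 2q_J - (q_I) = 0.
Ionix's profit: π_I = (254 - Q)q_I - (123q_I). Setting ∂π_I/∂q_I = 0: 131 - 2q_I - (q_J) = 0.
Best responses: q_J = (148 - q_I)/2, q_I = (131 - q_J)/2.
Substituting one into the other gives q_J = 55 and q_I = 38.

38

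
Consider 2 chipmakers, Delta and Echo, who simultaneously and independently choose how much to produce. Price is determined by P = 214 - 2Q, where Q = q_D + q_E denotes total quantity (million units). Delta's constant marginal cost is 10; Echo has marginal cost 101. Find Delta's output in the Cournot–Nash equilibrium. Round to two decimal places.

Delta's profit: π_D = (214 - 2Q)q_D - (10q_D). Setting ∂π_D/∂q_D = 0: 204 - 4q_D - 2(q_E) = 0.
Echo's profit: π_E = (214 - 2Q)q_E - (101q_E). Setting ∂π_E/∂q_E = 0: 113 - 4q_E - 2(q_D) = 0.
Rearranging gives the reaction functions q_D = (204 - 2q_E)/4 and q_E = (113 - 2q_D)/4.
Solving the pair: q_D = 295/6, q_E = 11/3.

49.17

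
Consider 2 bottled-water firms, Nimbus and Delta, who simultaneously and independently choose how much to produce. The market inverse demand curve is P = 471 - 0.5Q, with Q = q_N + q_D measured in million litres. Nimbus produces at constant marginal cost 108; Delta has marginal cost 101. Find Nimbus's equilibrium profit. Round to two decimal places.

28163.56

Nimbus's profit: π_N = (471 - 0.5Q)q_N - (108q_N). Setting ∂π_N/∂q_N = 0: 363 - q_N - (1/2)(q_D) = 0.
Delta's first-order condition: 370 - q_D - (1/2)(q_N) = 0.
Best responses: q_N = (363 - (1/2)q_D), q_D = (370 - (1/2)q_N).
Solving the pair: q_N = 712/3, q_D = 754/3.
Price P = 471 - (1/2)·(1466/3) = 680/3.
Nimbus's profit: (680/3 - 108)·(712/3) = 28163.5556.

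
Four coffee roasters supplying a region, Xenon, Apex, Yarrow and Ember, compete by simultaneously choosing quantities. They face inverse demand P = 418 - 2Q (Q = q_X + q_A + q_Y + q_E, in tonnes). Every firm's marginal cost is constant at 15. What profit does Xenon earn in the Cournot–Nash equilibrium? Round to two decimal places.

Each firm earns π_i = (418 - 2Q)q_i - 15q_i.
First-order condition (treating rivals' output as given): 403 - 4q_i - 2·Σ_{j≠i} q_j = 0.
By symmetry each firm produces the same amount; substituting Σ_{j≠i} q_j = 3q_i yields q_i = 403/10.
Price P = 418 - 2·(806/5) = 478/5.
Xenon's profit: (478/5 - 15)·(403/10) = 3248.1800.

3248.18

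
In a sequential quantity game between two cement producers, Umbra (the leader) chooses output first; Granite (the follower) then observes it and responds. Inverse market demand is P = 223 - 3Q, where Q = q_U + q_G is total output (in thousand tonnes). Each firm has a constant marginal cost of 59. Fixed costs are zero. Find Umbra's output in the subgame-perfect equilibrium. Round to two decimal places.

27.33

The follower Granite best-responds to any q_U: π_G = (223 - 3Q)q_G - 59q_G.
Follower FOC: 164 - 3q_U - 6q_G = 0, so q_G(q_U) = (164 - 3q_U)/6.
The leader anticipates this reaction. Substituting into P = 223 - 3Q gives P = 141 - (3/2)q_U, so π_U = (141 - (3/2)q_U)q_U - 59q_U.
The leader's first-order condition 82 - 3q_U = 0 yields q_U = 82/3.
Then q_G = (164 - 3·(82/3))/6 = 41/3.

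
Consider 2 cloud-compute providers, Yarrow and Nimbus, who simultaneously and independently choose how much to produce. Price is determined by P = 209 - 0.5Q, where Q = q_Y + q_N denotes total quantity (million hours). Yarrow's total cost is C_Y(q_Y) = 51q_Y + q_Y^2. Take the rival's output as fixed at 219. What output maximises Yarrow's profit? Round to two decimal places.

With the rival's output fixed at 219, Yarrow's profit is π_Y = (209 - (1/2)·219 - (1/2)q_Y)q_Y - (51q_Y + q_Y²) = (199/2 - (1/2)q_Y)q_Y - (51q_Y + q_Y²).
∂π_Y/∂q_Y = 97/2 - 3q_Y = 0, so q_Y = 97/6.

16.17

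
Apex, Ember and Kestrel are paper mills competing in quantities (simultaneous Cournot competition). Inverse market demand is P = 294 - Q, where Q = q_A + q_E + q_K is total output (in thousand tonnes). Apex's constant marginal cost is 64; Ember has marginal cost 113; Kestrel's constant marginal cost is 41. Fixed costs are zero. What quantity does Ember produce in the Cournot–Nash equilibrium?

Apex's profit: π_A = (294 - Q)q_A - (64q_A). Setting ∂π_A/∂q_A = 0: 230 - 2q_A - (q_E + q_K) = 0.
Ember's first-order condition: 181 - 2q_E - (q_A + q_K) = 0.
Kestrel's first-order condition: 253 - 2q_K - (q_A + q_E) = 0.
Summing all 3 equations gives 664 − 4Q = 0, hence Q = 166.
Back-substituting: q_A = (230 − 166) = 64, q_E = (181 − 166) = 15, q_K = (253 − 166) = 87.

15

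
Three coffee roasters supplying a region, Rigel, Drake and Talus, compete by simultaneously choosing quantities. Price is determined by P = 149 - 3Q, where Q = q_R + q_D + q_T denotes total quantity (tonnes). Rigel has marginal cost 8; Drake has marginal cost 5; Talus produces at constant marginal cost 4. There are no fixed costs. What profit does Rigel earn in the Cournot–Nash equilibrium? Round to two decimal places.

Rigel's profit: π_R = (149 - 3Q)q_R - (8q_R). Setting ∂π_R/∂q_R = 0: 141 - 6q_R - 3(q_D + q_T) = 0.
Drake's first-order condition: 144 - 6q_D - 3(q_R + q_T) = 0.
Talus's profit: π_T = (149 - 3Q)q_T - (4q_T). Setting ∂π_T/∂q_T = 0: 145 - 6q_T - 3(q_R + q_D) = 0.
Adding the 3 conditions: 430 − 6Q − 6Q = 0, i.e. Q = 215/6.
Back-substituting: q_R = (141 − 215/2)/3 = 67/6, q_D = (144 − 215/2)/3 = 73/6, q_T = (145 − 215/2)/3 = 25/2.
Price P = 149 - 3·(215/6) = 83/2.
Rigel's profit: (83/2 - 8)·(67/6) = 374.0833.

374.08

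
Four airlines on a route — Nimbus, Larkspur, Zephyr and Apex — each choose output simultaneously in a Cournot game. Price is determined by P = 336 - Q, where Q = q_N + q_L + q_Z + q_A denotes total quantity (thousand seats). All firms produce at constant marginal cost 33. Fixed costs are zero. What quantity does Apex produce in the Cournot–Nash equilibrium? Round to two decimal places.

60.60

A representative firm's profit is π_i = q_i(336 - Q) - 33q_i.
Setting ∂π_i/∂q_i = 0 with rivals' quantities fixed: 303 - 2q_i - Σ_{j≠i} q_j = 0.
By symmetry each firm produces the same amount; substituting Σ_{j≠i} q_j = 3q_i yields q_i = 303/5.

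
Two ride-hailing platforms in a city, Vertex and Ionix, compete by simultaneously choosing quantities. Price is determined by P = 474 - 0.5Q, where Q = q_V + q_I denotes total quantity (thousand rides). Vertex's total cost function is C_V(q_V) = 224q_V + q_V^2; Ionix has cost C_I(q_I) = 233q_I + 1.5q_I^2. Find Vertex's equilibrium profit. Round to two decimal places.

Vertex's profit: π_V = (474 - 0.5Q)q_V - (224q_V + q_V²). Setting ∂π_V/∂q_V = 0: 250 - 3q_V - (1/2)(q_I) = 0.
Ionix's first-order condition: 241 - 4q_I - (1/2)(q_V) = 0.
Rearranging gives the reaction functions q_V = (250 - (1/2)q_I)/3 and q_I = (241 - (1/2)q_V)/4.
Solving the pair: q_V = 74.8511, q_I = 50.8936.
Price P = 474 - (1/2)·125.7447 = 411.1277.
Vertex's profit: 411.1277·74.8511 - 224·74.8511 - 74.8511² = 8404.0226.

8404.02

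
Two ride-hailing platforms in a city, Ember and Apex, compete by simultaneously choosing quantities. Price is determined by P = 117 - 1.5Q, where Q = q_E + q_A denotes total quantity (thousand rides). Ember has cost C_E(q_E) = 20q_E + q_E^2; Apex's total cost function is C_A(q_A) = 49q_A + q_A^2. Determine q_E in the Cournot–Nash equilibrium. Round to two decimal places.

16.84

Ember's profit: π_E = (117 - 1.5Q)q_E - (20q_E + q_E²). Setting ∂π_E/∂q_E = 0: 97 - 5q_E - (3/2)(q_A) = 0.
Apex's first-order condition: 68 - 5q_A - (3/2)(q_E) = 0.
Rearranging gives the reaction functions q_E = (97 - (3/2)q_A)/5 and q_A = (68 - (3/2)q_E)/5.
Substituting one into the other gives q_E = 1532/91 and q_A = 778/91.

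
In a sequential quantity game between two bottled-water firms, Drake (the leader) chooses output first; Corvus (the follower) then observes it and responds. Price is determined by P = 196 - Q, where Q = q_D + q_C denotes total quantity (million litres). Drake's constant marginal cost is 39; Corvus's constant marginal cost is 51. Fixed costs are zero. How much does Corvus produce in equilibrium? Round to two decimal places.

30.25

Solve by backward induction. Given q_D, the follower Corvus maximises π_C = (196 - q_D - q_C)q_C - 51q_C.
Follower FOC: 145 - q_D - 2q_C = 0, so q_C(q_D) = (145 - q_D)/2.
The leader anticipates this reaction. Substituting into P = 196 - Q gives P = 247/2 - (1/2)q_D, so π_D = (247/2 - (1/2)q_D)q_D - 39q_D.
The leader's first-order condition 169/2 - q_D = 0 yields q_D = 169/2.
Then q_C = (145 - 169/2)/2 = 121/4.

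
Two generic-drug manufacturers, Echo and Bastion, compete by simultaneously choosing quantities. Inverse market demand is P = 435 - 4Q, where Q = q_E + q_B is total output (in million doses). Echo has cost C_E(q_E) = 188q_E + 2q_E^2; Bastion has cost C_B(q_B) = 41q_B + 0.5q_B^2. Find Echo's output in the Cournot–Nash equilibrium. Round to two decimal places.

Echo's profit: π_E = (435 - 4Q)q_E - (188q_E + 2q_E²). Setting ∂π_E/∂q_E = 0: 247 - 12q_E - 4(q_B) = 0.
Bastion's profit: π_B = (435 - 4Q)q_B - (41q_B + (1/2)q_B²). Setting ∂π_B/∂q_B = 0: 394 - 9q_B - 4(q_E) = 0.
Rearranging gives the reaction functions q_E = (247 - 4q_B)/12 and q_B = (394 - 4q_E)/9.
Solving the pair: q_E = 647/92, q_B = 935/23.

7.03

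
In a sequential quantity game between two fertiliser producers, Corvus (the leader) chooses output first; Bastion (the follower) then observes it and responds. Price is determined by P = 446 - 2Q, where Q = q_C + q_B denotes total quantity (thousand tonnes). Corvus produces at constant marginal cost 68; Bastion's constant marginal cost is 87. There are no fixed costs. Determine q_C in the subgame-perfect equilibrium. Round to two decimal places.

99.25

The follower Bastion best-responds to any q_C: π_B = (446 - 2Q)q_B - 87q_B.
∂π_B/∂q_B = 359 - 2q_C - 4q_B = 0 gives the reaction function q_B = (359 - 2q_C)/4.
The leader anticipates this reaction. Substituting into P = 446 - 2Q gives P = 533/2 - q_C, so π_C = (533/2 - q_C)q_C - 68q_C.
Leader FOC: 397/2 - 2q_C = 0, so q_C = 397/4.
Then q_B = (359 - 2·(397/4))/4 = 321/8.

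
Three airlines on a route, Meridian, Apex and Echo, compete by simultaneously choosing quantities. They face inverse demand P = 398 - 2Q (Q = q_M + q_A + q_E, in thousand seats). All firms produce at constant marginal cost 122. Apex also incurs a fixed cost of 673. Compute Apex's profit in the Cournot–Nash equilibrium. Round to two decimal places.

1707.50

A representative firm's profit is π_i = q_i(398 - 2Q) - 122q_i.
Setting ∂π_i/∂q_i = 0 with rivals' quantities fixed: 276 - 4q_i - 2·Σ_{j≠i} q_j = 0.
By symmetry each firm produces the same amount; substituting Σ_{j≠i} q_j = 2q_i yields q_i = 276/8 = 69/2.
Price P = 398 - 2·(207/2) = 191.
Apex's profit: (191 - 122)·(69/2) - 673 = 1707.5000.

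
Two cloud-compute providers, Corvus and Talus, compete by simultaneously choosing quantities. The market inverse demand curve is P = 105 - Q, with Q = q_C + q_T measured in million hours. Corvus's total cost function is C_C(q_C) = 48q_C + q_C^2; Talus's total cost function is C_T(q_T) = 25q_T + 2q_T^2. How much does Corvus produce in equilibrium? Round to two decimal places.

11.39

Corvus's profit: π_C = (105 - Q)q_C - (48q_C + q_C²). Setting ∂π_C/∂q_C = 0: 57 - 4q_C - (q_T) = 0.
Talus's first-order condition: 80 - 6q_T - (q_C) = 0.
So q_C = (57 - q_T)/4 and q_T = (80 - q_C)/6.
Substituting one into the other gives q_C = 262/23 and q_T = 263/23.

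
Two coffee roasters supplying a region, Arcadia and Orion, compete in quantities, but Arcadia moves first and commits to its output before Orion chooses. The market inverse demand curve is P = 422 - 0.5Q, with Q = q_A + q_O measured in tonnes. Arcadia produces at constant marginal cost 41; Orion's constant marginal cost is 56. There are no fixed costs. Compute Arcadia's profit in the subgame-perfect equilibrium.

Solve by backward induction. Given q_A, the follower Orion maximises π_O = (422 - (1/2)q_A - (1/2)q_O)q_O - 56q_O.
∂π_O/∂q_O = 366 - (1/2)q_A - q_O = 0 gives the reaction function q_O = (366 - (1/2)q_A).
The leader anticipates this reaction. Substituting into P = 422 - 0.5Q gives P = 239 - (1/4)q_A, so π_A = (239 - (1/4)q_A)q_A - 41q_A.
Maximising: ∂π_A/∂q_A = 198 - (1/2)q_A = 0, giving q_A = 396.
Then q_O = (366 - (1/2)·396) = 168.
Price P = 422 - (1/2)·564 = 140.
Arcadia's profit: (140 - 41)·396 = 39204.

39204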